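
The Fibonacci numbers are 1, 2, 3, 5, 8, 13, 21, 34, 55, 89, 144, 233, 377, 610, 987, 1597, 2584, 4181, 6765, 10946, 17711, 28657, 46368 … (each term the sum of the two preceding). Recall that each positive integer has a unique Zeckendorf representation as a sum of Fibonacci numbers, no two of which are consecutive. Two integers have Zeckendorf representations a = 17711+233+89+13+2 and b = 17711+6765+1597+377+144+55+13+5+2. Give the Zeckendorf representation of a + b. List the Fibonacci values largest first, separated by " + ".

28657 + 10946 + 4181 + 610 + 233 + 89 + 1

The two numbers are 18048 and 26669, so their sum is 44717.
44717: greatest Fibonacci not exceeding it is 28657, leaving 16060
16060: greatest Fibonacci not exceeding it is 10946, leaving 5114
5114: greatest Fibonacci not exceeding it is 4181, leaving 933
933: greatest Fibonacci not exceeding it is 610, leaving 323
323: greatest Fibonacci not exceeding it is 233, leaving 90
90: greatest Fibonacci not exceeding it is 89, leaving 1
1: greatest Fibonacci not exceeding it is 1, leaving 0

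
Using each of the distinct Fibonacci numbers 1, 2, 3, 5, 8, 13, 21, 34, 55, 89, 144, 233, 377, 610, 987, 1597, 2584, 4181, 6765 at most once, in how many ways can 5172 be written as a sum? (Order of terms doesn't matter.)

12

Each representation comes from the Zeckendorf form by replacing some F_k with F_{k−1} + F_{k−2} where possible.
5172 = 4181+987+3+1 = 4181+610+377+3+1 = 2584+1597+987+3+1 = … (9 more), for 12 in all.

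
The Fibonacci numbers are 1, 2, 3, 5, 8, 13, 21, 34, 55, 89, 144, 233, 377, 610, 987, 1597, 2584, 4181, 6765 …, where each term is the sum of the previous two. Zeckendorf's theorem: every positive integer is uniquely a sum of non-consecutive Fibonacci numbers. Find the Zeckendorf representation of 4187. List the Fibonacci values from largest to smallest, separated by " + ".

4181 + 5 + 1

largest Fibonacci ≤ 4187 is 4181; 4187 − 4181 = 6
largest Fibonacci ≤ 6 is 5; 6 − 5 = 1
largest Fibonacci ≤ 1 is 1; 1 − 1 = 0
So 4187 = 4181 + 5 + 1, with no two terms consecutive in the sequence.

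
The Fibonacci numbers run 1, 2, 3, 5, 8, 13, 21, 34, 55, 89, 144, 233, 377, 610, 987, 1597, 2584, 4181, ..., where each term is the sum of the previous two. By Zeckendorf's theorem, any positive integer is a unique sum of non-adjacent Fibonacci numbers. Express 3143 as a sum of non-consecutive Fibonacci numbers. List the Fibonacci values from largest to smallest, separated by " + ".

2584 + 377 + 144 + 34 + 3 + 1

3143: greatest Fibonacci not exceeding it is 2584, leaving 559
559: greatest Fibonacci not exceeding it is 377, leaving 182
182: greatest Fibonacci not exceeding it is 144, leaving 38
38: greatest Fibonacci not exceeding it is 34, leaving 4
4: greatest Fibonacci not exceeding it is 3, leaving 1
1: greatest Fibonacci not exceeding it is 1, leaving 0
So 3143 = 2584 + 377 + 144 + 34 + 3 + 1, with no two terms consecutive in the sequence.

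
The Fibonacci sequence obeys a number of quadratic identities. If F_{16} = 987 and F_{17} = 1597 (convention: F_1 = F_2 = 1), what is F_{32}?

2178309

By the doubling identity F_{2k} = F_k(2F_{k+1} − F_k): F_{32} = 987·(2·1597 − 987) = 987·2207 = 2178309.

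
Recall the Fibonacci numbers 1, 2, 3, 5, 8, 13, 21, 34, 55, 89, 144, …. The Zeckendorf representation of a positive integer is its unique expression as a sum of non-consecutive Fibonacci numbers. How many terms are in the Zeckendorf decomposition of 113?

113: greatest Fibonacci not exceeding it is 89, leaving 24
24: greatest Fibonacci not exceeding it is 21, leaving 3
3: greatest Fibonacci not exceeding it is 3, leaving 0
113 = 89 + 21 + 3, which has 3 terms.

3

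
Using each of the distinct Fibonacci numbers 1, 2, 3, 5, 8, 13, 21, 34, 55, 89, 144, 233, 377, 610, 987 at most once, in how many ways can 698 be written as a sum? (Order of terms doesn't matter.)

3

Starting from the Zeckendorf form and repeatedly splitting a term F_k into F_{k−1} + F_{k−2} (when neither is already used) reaches every representation.
698 = 610+55+21+8+3+1 = 377+233+55+21+8+3+1 = 377+144+89+55+21+8+3+1 — 3 representations.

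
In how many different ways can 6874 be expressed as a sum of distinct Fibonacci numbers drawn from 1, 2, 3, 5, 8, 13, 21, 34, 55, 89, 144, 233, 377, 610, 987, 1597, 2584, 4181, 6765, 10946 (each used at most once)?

10

6874 = 6765+89+13+5+2 = 6765+55+34+13+5+2 = 4181+2584+89+13+5+2 = 4181+2584+55+34+13+5+2 = … (6 more), for 10 in all.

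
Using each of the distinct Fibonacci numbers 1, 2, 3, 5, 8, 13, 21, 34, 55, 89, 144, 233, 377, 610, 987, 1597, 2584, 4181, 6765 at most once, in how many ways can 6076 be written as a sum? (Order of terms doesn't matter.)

40

Each representation comes from the Zeckendorf form by replacing some F_k with F_{k−1} + F_{k−2} where possible.
6076 = 4181+1597+233+55+8+2 = 4181+1597+233+55+5+3+2 = 4181+1597+233+34+21+8+2 = … (37 more), for 40 in all.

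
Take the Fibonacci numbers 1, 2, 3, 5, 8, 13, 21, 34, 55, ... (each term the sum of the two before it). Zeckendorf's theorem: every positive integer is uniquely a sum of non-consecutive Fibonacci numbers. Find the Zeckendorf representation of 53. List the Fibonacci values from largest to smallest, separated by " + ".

34 + 13 + 5 + 1

Greedily peel off the largest Fibonacci term at each step:
take 34 (≤ 53); 53 − 34 = 19
take 13 (≤ 19); 19 − 13 = 6
take 5 (≤ 6); 6 − 5 = 1
take 1 (≤ 1); 1 − 1 = 0
So 53 = 34 + 13 + 5 + 1, with no two terms consecutive in the sequence.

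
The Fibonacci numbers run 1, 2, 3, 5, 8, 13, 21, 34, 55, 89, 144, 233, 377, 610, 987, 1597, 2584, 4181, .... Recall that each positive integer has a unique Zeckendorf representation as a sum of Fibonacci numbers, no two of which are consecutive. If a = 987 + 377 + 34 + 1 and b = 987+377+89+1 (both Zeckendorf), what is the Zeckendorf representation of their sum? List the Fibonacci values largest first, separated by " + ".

2584 + 233 + 34 + 2

The two numbers are 1399 and 1454, so their sum is 2853.
Greedily peel off the largest Fibonacci term at each step:
largest Fibonacci ≤ 2853 is 2584; 2853 − 2584 = 269
largest Fibonacci ≤ 269 is 233; 269 − 233 = 36
largest Fibonacci ≤ 36 is 34; 36 − 34 = 2
largest Fibonacci ≤ 2 is 2; 2 − 2 = 0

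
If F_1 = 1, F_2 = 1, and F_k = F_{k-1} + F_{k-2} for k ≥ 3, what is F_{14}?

377

Iterating the recurrence up to F_{9} = 34 and F_{8} = 21:
F_{10} = F_{9} + F_{8} = 34 + 21 = 55
F_{11} = F_{10} + F_{9} = 55 + 34 = 89
F_{12} = F_{11} + F_{10} = 89 + 55 = 144
F_{13} = F_{12} + F_{11} = 144 + 89 = 233
F_{14} = F_{13} + F_{12} = 233 + 144 = 377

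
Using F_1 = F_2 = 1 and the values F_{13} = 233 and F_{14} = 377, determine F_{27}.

196418

By F_{2k+1} = F_k² + F_{k+1}²: F_{27} = 233² + 377² = 54289 + 142129 = 196418.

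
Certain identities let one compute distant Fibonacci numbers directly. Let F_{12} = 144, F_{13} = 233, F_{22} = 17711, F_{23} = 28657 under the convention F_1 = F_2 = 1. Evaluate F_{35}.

By the addition formula F_{m+n} = F_m F_{n+1} + F_{m−1} F_n with m=13, n=22: F_{35} = 233·28657 + 144·17711 = 6677081 + 2550384 = 9227465.

9227465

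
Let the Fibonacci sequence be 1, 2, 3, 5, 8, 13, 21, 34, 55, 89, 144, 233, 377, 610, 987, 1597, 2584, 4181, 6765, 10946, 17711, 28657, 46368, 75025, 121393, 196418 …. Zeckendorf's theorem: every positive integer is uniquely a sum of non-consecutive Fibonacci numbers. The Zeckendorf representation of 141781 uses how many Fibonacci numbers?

141781 − 121393 = 20388
20388 − 17711 = 2677
2677 − 2584 = 93
93 − 89 = 4
4 − 3 = 1
1 − 1 = 0
141781 = 121393 + 17711 + 2584 + 89 + 3 + 1, which has 6 terms.

6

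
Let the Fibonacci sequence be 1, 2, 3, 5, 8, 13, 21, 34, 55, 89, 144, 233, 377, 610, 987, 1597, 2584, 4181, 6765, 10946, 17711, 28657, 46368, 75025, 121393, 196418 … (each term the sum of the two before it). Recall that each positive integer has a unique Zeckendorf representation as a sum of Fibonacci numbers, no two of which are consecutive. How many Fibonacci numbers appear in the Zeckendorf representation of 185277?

10

185277: greatest Fibonacci not exceeding it is 121393, leaving 63884
63884: greatest Fibonacci not exceeding it is 46368, leaving 17516
17516: greatest Fibonacci not exceeding it is 10946, leaving 6570
6570: greatest Fibonacci not exceeding it is 4181, leaving 2389
2389: greatest Fibonacci not exceeding it is 1597, leaving 792
792: greatest Fibonacci not exceeding it is 610, leaving 182
182: greatest Fibonacci not exceeding it is 144, leaving 38
38: greatest Fibonacci not exceeding it is 34, leaving 4
4: greatest Fibonacci not exceeding it is 3, leaving 1
1: greatest Fibonacci not exceeding it is 1, leaving 0
185277 = 121393 + 46368 + 10946 + 4181 + 1597 + 610 + 144 + 34 + 3 + 1, which has 10 terms.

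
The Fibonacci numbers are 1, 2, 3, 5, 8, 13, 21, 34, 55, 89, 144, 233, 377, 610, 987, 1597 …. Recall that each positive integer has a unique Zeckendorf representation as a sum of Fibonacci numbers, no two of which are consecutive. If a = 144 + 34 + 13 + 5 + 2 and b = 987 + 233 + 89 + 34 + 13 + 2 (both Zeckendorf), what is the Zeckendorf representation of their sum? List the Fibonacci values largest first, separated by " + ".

987 + 377 + 144 + 34 + 13 + 1

The two numbers are 198 and 1358, so their sum is 1556.
Greedy algorithm:
987 ≤ 1556 < 1597, so take 987; remainder 569
377 ≤ 569 < 610, so take 377; remainder 192
144 ≤ 192 < 233, so take 144; remainder 48
34 ≤ 48 < 55, so take 34; remainder 14
13 ≤ 14 < 21, so take 13; remainder 1
1 ≤ 1 < 2, so take 1; remainder 0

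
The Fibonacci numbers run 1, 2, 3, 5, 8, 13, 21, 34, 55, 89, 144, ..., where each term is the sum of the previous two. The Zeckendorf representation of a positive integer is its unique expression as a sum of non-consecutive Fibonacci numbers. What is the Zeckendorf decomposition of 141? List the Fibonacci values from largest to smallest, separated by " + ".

89 + 34 + 13 + 5

Greedy algorithm:
subtract 89 from 141: 52 remains
subtract 34 from 52: 18 remains
subtract 13 from 18: 5 remains
subtract 5 from 5: 0 remains
So 141 = 89 + 34 + 13 + 5, with no two terms consecutive in the sequence.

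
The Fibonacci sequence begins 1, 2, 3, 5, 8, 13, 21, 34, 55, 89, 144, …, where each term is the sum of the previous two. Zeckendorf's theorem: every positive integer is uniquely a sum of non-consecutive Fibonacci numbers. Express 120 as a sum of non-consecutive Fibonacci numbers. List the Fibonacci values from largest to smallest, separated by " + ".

89 + 21 + 8 + 2

Greedily peel off the largest Fibonacci term at each step:
120: greatest Fibonacci not exceeding it is 89, leaving 31
31: greatest Fibonacci not exceeding it is 21, leaving 10
10: greatest Fibonacci not exceeding it is 8, leaving 2
2: greatest Fibonacci not exceeding it is 2, leaving 0
So 120 = 89 + 21 + 8 + 2, with no two terms consecutive in the sequence.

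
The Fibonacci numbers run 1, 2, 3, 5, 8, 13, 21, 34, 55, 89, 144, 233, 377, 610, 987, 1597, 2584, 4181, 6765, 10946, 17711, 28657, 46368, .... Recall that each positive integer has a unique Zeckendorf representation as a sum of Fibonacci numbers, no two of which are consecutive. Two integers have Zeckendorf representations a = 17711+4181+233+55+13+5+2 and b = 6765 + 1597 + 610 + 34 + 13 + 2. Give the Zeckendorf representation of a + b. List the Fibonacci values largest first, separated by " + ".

The two numbers are 22200 and 9021, so their sum is 31221.
take 28657 (≤ 31221); 31221 − 28657 = 2564
take 1597 (≤ 2564); 2564 − 1597 = 967
take 610 (≤ 967); 967 − 610 = 357
take 233 (≤ 357); 357 − 233 = 124
take 89 (≤ 124); 124 − 89 = 35
take 34 (≤ 35); 35 − 34 = 1
take 1 (≤ 1); 1 − 1 = 0

28657 + 1597 + 610 + 233 + 89 + 34 + 1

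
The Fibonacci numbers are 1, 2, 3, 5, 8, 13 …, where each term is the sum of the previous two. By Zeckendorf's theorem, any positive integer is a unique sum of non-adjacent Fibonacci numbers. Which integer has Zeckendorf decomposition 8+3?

8+3 = 11.

11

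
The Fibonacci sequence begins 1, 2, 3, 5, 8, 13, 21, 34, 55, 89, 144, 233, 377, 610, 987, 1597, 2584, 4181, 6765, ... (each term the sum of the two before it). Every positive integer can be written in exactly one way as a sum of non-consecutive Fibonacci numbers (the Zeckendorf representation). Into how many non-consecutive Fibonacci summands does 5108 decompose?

6

Greedy algorithm:
5108: greatest Fibonacci not exceeding it is 4181, leaving 927
927: greatest Fibonacci not exceeding it is 610, leaving 317
317: greatest Fibonacci not exceeding it is 233, leaving 84
84: greatest Fibonacci not exceeding it is 55, leaving 29
29: greatest Fibonacci not exceeding it is 21, leaving 8
8: greatest Fibonacci not exceeding it is 8, leaving 0
5108 = 4181 + 610 + 233 + 55 + 21 + 8, which has 6 terms.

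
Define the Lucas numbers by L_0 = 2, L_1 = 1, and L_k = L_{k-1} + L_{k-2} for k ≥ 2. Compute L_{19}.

9349

Iterating the recurrence up to L_{14} = 843 and L_{13} = 521:
L_{15} = L_{14} + L_{13} = 843 + 521 = 1364
L_{16} = L_{15} + L_{14} = 1364 + 843 = 2207
L_{17} = L_{16} + L_{15} = 2207 + 1364 = 3571
L_{18} = L_{17} + L_{16} = 3571 + 2207 = 5778
L_{19} = L_{18} + L_{17} = 5778 + 3571 = 9349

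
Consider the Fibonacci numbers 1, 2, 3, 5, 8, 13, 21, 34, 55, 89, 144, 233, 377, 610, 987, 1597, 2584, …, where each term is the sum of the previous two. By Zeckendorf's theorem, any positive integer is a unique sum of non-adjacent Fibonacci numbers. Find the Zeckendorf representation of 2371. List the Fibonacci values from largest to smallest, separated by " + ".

Greedy algorithm:
subtract 1597 from 2371: 774 remains
subtract 610 from 774: 164 remains
subtract 144 from 164: 20 remains
subtract 13 from 20: 7 remains
subtract 5 from 7: 2 remains
subtract 2 from 2: 0 remains
So 2371 = 1597 + 610 + 144 + 13 + 5 + 2, with no two terms consecutive in the sequence.

1597 + 610 + 144 + 13 + 5 + 2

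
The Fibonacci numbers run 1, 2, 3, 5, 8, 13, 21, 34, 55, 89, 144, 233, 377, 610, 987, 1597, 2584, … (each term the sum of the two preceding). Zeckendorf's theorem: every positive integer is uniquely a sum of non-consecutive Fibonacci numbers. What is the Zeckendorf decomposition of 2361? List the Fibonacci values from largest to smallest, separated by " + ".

Repeatedly subtract the largest Fibonacci number that fits:
1597 ≤ 2361 < 2584, so take 1597; remainder 764
610 ≤ 764 < 987, so take 610; remainder 154
144 ≤ 154 < 233, so take 144; remainder 10
8 ≤ 10 < 13, so take 8; remainder 2
2 ≤ 2 < 3, so take 2; remainder 0
So 2361 = 1597 + 610 + 144 + 8 + 2, with no two terms consecutive in the sequence.

1597 + 610 + 144 + 8 + 2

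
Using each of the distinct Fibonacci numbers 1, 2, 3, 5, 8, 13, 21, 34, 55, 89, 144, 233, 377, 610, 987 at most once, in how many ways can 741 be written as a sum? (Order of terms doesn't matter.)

21

Each representation comes from the Zeckendorf form by replacing some F_k with F_{k−1} + F_{k−2} where possible.
741 = 610+89+34+8 = 610+89+34+5+3 = 610+89+21+13+8 = 377+233+89+34+8 = 610+89+34+5+2+1 = … (16 more), for 21 in all.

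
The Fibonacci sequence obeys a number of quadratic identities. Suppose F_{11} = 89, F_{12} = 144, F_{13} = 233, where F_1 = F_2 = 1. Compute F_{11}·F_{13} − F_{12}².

1

89·233 − 144² = 20737 − 20736 = 1. (Cassini's identity: F_{k−1}F_{k+1} − F_k² = (−1)^k.)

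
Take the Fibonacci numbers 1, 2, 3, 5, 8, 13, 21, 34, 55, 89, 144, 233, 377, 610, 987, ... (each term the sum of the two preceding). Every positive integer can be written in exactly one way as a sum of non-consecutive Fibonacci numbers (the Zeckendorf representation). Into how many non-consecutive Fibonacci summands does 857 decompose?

857: greatest Fibonacci not exceeding it is 610, leaving 247
247: greatest Fibonacci not exceeding it is 233, leaving 14
14: greatest Fibonacci not exceeding it is 13, leaving 1
1: greatest Fibonacci not exceeding it is 1, leaving 0
857 = 610 + 233 + 13 + 1, which has 4 terms.

4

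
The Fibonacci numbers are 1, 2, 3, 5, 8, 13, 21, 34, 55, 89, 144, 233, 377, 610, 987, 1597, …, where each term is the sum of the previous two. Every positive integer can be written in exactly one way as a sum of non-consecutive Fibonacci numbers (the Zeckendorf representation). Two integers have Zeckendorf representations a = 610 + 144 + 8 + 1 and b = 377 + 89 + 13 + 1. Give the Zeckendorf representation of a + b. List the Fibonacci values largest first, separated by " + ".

The two numbers are 763 and 480, so their sum is 1243.
take 987 (≤ 1243); 1243 − 987 = 256
take 233 (≤ 256); 256 − 233 = 23
take 21 (≤ 23); 23 − 21 = 2
take 2 (≤ 2); 2 − 2 = 0

987 + 233 + 21 + 2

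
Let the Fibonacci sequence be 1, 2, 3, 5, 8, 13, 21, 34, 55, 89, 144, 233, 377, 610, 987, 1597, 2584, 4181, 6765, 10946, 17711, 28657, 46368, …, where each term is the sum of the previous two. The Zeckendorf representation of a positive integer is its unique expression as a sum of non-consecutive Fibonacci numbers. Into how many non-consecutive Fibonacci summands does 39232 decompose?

39232 − 28657 = 10575
10575 − 6765 = 3810
3810 − 2584 = 1226
1226 − 987 = 239
239 − 233 = 6
6 − 5 = 1
1 − 1 = 0
39232 = 28657 + 6765 + 2584 + 987 + 233 + 5 + 1, which has 7 terms.

7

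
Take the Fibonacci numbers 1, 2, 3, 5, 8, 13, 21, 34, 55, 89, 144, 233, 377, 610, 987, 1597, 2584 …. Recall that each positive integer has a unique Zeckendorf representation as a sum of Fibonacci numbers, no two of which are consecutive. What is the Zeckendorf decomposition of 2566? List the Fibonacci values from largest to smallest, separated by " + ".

subtract 1597 from 2566: 969 remains
subtract 610 from 969: 359 remains
subtract 233 from 359: 126 remains
subtract 89 from 126: 37 remains
subtract 34 from 37: 3 remains
subtract 3 from 3: 0 remains
So 2566 = 1597 + 610 + 233 + 89 + 34 + 3, with no two terms consecutive in the sequence.

1597 + 610 + 233 + 89 + 34 + 3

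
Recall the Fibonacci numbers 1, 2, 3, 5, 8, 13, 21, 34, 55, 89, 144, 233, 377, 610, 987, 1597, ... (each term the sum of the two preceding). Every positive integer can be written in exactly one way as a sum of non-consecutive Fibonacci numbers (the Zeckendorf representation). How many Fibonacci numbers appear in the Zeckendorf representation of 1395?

Greedy algorithm:
987 ≤ 1395 < 1597, so take 987; remainder 408
377 ≤ 408 < 610, so take 377; remainder 31
21 ≤ 31 < 34, so take 21; remainder 10
8 ≤ 10 < 13, so take 8; remainder 2
2 ≤ 2 < 3, so take 2; remainder 0
1395 = 987 + 377 + 21 + 8 + 2, which has 5 terms.

5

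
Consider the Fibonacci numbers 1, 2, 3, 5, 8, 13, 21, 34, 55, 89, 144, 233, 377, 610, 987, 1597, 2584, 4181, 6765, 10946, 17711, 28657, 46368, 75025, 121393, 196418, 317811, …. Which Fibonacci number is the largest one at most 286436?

196418 ≤ 286436 < 317811, so the largest Fibonacci number not exceeding 286436 is 196418.

196418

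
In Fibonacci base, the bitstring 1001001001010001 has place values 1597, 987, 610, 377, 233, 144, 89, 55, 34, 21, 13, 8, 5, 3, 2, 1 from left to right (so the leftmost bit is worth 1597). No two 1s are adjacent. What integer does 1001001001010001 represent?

Summing the place values of the 1 bits: 1597 + 377 + 89 + 21 + 8 + 1 = 2093.

2093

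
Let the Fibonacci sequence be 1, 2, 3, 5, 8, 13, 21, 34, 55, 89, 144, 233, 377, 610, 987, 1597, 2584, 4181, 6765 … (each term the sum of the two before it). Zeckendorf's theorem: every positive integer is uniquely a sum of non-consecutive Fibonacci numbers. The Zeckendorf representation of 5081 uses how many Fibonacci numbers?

5

take 4181 (≤ 5081); 5081 − 4181 = 900
take 610 (≤ 900); 900 − 610 = 290
take 233 (≤ 290); 290 − 233 = 57
take 55 (≤ 57); 57 − 55 = 2
take 2 (≤ 2); 2 − 2 = 0
5081 = 4181 + 610 + 233 + 55 + 2, which has 5 terms.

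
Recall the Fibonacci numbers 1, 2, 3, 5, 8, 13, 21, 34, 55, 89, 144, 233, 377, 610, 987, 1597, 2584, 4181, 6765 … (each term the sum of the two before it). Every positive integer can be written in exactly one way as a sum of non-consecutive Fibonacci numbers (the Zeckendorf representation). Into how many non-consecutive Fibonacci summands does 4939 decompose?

largest Fibonacci ≤ 4939 is 4181; 4939 − 4181 = 758
largest Fibonacci ≤ 758 is 610; 758 − 610 = 148
largest Fibonacci ≤ 148 is 144; 148 − 144 = 4
largest Fibonacci ≤ 4 is 3; 4 − 3 = 1
largest Fibonacci ≤ 1 is 1; 1 − 1 = 0
4939 = 4181 + 610 + 144 + 3 + 1, which has 5 terms.

5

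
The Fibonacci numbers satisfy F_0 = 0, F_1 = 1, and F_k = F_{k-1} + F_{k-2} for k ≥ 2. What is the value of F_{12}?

144

Iterating the recurrence up to F_{5} = 5 and F_{4} = 3:
F_{6} = F_{5} + F_{4} = 5 + 3 = 8
F_{7} = F_{6} + F_{5} = 8 + 5 = 13
F_{8} = F_{7} + F_{6} = 13 + 8 = 21
F_{9} = F_{8} + F_{7} = 21 + 13 = 34
F_{10} = F_{9} + F_{8} = 34 + 21 = 55
F_{11} = F_{10} + F_{9} = 55 + 34 = 89
F_{12} = F_{11} + F_{10} = 89 + 55 = 144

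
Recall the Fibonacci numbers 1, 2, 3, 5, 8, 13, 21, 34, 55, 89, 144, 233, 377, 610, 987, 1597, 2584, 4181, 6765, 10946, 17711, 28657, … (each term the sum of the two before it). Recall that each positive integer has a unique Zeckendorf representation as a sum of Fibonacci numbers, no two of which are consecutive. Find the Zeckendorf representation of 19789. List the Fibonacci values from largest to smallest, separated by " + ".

Repeatedly subtract the largest Fibonacci number that fits:
17711 ≤ 19789 < 28657, so take 17711; remainder 2078
1597 ≤ 2078 < 2584, so take 1597; remainder 481
377 ≤ 481 < 610, so take 377; remainder 104
89 ≤ 104 < 144, so take 89; remainder 15
13 ≤ 15 < 21, so take 13; remainder 2
2 ≤ 2 < 3, so take 2; remainder 0
So 19789 = 17711 + 1597 + 377 + 89 + 13 + 2, with no two terms consecutive in the sequence.

17711 + 1597 + 377 + 89 + 13 + 2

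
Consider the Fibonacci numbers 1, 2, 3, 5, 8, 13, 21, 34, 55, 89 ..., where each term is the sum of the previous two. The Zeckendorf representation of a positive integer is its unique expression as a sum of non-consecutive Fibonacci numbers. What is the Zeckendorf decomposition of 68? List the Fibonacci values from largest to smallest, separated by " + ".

55 + 13

Repeatedly subtract the largest Fibonacci number that fits:
68 − 55 = 13
13 − 13 = 0
So 68 = 55 + 13, with no two terms consecutive in the sequence.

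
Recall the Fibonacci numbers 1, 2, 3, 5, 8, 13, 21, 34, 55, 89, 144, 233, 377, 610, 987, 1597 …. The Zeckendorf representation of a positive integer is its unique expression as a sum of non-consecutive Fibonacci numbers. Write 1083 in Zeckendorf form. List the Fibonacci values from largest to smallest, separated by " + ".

987 + 89 + 5 + 2

Greedy algorithm:
987 ≤ 1083 < 1597, so take 987; remainder 96
89 ≤ 96 < 144, so take 89; remainder 7
5 ≤ 7 < 8, so take 5; remainder 2
2 ≤ 2 < 3, so take 2; remainder 0
So 1083 = 987 + 89 + 5 + 2, with no two terms consecutive in the sequence.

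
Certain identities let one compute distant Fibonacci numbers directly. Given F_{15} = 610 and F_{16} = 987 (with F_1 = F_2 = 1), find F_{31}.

By F_{2k+1} = F_k² + F_{k+1}²: F_{31} = 610² + 987² = 372100 + 974169 = 1346269.

1346269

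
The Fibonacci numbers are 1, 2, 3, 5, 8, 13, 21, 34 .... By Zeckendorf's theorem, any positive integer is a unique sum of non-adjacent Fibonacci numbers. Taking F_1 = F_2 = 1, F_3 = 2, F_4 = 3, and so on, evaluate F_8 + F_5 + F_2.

27

F_8 + F_5 + F_2 = 21 + 5 + 1 = 27.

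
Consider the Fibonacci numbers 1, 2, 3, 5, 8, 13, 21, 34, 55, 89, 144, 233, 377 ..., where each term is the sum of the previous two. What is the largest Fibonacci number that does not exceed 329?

233

233 ≤ 329 < 377, so the largest Fibonacci number not exceeding 329 is 233.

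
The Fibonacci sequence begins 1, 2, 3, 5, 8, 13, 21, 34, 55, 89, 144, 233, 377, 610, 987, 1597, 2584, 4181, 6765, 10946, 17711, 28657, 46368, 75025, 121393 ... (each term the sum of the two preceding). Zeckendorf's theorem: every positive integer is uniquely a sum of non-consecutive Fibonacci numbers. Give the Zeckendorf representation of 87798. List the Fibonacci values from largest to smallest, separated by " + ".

Greedy algorithm:
87798: greatest Fibonacci not exceeding it is 75025, leaving 12773
12773: greatest Fibonacci not exceeding it is 10946, leaving 1827
1827: greatest Fibonacci not exceeding it is 1597, leaving 230
230: greatest Fibonacci not exceeding it is 144, leaving 86
86: greatest Fibonacci not exceeding it is 55, leaving 31
31: greatest Fibonacci not exceeding it is 21, leaving 10
10: greatest Fibonacci not exceeding it is 8, leaving 2
2: greatest Fibonacci not exceeding it is 2, leaving 0
So 87798 = 75025 + 10946 + 1597 + 144 + 55 + 21 + 8 + 2, with no two terms consecutive in the sequence.

75025 + 10946 + 1597 + 144 + 55 + 21 + 8 + 2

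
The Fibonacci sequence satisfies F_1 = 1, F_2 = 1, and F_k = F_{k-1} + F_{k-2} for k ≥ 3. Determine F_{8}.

21

Iterating the recurrence up to F_{3} = 2 and F_{2} = 1:
F_{4} = F_{3} + F_{2} = 2 + 1 = 3
F_{5} = F_{4} + F_{3} = 3 + 2 = 5
F_{6} = F_{5} + F_{4} = 5 + 3 = 8
F_{7} = F_{6} + F_{5} = 8 + 5 = 13
F_{8} = F_{7} + F_{6} = 13 + 8 = 21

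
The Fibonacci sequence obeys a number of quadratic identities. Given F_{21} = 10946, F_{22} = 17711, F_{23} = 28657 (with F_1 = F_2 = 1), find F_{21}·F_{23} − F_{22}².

10946·28657 − 17711² = 313679522 − 313679521 = 1. (Cassini's identity: F_{k−1}F_{k+1} − F_k² = (−1)^k.)

1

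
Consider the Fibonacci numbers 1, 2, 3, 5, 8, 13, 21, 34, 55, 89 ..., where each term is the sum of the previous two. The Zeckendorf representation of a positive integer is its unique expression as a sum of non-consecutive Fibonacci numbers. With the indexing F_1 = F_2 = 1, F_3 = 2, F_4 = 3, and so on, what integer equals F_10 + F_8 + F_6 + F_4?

F_10 + F_8 + F_6 + F_4 = 55 + 21 + 8 + 3 = 87.

87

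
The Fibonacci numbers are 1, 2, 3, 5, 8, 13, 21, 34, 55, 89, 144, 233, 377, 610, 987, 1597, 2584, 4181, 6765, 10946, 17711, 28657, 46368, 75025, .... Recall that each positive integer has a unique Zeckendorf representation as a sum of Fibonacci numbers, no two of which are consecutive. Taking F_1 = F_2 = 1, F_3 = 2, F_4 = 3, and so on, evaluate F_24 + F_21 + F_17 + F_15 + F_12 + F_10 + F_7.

F_24 + F_21 + F_17 + F_15 + F_12 + F_10 + F_7 = 46368 + 10946 + 1597 + 610 + 144 + 55 + 13 = 59733.

59733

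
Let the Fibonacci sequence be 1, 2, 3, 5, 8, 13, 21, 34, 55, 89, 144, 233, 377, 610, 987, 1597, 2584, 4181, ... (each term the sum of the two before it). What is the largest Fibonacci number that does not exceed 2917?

2584

2584 ≤ 2917 < 4181, so the largest Fibonacci number not exceeding 2917 is 2584.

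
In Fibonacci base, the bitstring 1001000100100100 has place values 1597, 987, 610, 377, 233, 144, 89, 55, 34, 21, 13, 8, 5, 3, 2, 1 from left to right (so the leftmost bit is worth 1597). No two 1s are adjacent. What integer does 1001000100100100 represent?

Summing the place values of the 1 bits: 1597 + 377 + 55 + 13 + 3 = 2045.

2045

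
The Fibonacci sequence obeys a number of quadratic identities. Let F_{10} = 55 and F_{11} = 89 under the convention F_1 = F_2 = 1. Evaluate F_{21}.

10946

By F_{2k+1} = F_k² + F_{k+1}²: F_{21} = 55² + 89² = 3025 + 7921 = 10946.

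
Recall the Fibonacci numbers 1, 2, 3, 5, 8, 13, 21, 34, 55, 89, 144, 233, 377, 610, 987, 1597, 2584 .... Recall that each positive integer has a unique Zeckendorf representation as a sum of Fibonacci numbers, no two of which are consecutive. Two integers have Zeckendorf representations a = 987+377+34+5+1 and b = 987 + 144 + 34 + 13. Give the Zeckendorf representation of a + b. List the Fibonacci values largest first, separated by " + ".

1597 + 610 + 233 + 89 + 34 + 13 + 5 + 1

The two numbers are 1404 and 1178, so their sum is 2582.
1597 ≤ 2582 < 2584, so take 1597; remainder 985
610 ≤ 985 < 987, so take 610; remainder 375
233 ≤ 375 < 377, so take 233; remainder 142
89 ≤ 142 < 144, so take 89; remainder 53
34 ≤ 53 < 55, so take 34; remainder 19
13 ≤ 19 < 21, so take 13; remainder 6
5 ≤ 6 < 8, so take 5; remainder 1
1 ≤ 1 < 2, so take 1; remainder 0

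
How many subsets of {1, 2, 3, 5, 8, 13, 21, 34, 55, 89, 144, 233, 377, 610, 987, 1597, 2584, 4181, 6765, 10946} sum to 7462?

45

Each representation comes from the Zeckendorf form by replacing some F_k with F_{k−1} + F_{k−2} where possible.
7462 = 6765+610+55+21+8+3 = 6765+610+55+21+8+2+1 = 6765+377+233+55+21+8+3 = 6765+610+55+21+5+3+2+1 = … (41 more), for 45 in all.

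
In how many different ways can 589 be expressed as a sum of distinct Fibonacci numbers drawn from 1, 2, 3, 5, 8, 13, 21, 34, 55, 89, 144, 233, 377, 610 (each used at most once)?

Starting from the Zeckendorf form and repeatedly splitting a term F_k into F_{k−1} + F_{k−2} (when neither is already used) reaches every representation.
589 = 377+144+55+13 = 377+144+55+8+5 = 377+144+34+21+13 = 377+144+55+8+3+2 = 377+144+34+21+8+5 = … (7 more), for 12 in all.

12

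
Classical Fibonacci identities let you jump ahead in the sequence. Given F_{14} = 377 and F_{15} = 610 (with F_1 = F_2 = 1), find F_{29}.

By F_{2k+1} = F_k² + F_{k+1}²: F_{29} = 377² + 610² = 142129 + 372100 = 514229.

514229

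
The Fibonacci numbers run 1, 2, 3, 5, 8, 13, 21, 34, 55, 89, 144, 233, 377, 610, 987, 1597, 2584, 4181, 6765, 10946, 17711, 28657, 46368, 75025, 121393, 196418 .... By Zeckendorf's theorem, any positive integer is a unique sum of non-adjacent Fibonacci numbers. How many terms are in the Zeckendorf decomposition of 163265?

Greedy algorithm:
121393 ≤ 163265 < 196418, so take 121393; remainder 41872
28657 ≤ 41872 < 46368, so take 28657; remainder 13215
10946 ≤ 13215 < 17711, so take 10946; remainder 2269
1597 ≤ 2269 < 2584, so take 1597; remainder 672
610 ≤ 672 < 987, so take 610; remainder 62
55 ≤ 62 < 89, so take 55; remainder 7
5 ≤ 7 < 8, so take 5; remainder 2
2 ≤ 2 < 3, so take 2; remainder 0
163265 = 121393 + 28657 + 10946 + 1597 + 610 + 55 + 5 + 2, which has 8 terms.

8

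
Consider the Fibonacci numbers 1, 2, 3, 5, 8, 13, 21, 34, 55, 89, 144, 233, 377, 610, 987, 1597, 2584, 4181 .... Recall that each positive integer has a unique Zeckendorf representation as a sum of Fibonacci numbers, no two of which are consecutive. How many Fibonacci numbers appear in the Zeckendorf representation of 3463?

Greedy algorithm:
take 2584 (≤ 3463); 3463 − 2584 = 879
take 610 (≤ 879); 879 − 610 = 269
take 233 (≤ 269); 269 − 233 = 36
take 34 (≤ 36); 36 − 34 = 2
take 2 (≤ 2); 2 − 2 = 0
3463 = 2584 + 610 + 233 + 34 + 2, which has 5 terms.

5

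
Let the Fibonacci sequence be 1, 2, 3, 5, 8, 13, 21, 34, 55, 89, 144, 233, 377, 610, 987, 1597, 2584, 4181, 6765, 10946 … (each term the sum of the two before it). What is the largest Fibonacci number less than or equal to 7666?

6765 ≤ 7666 < 10946, so the largest Fibonacci number not exceeding 7666 is 6765.

6765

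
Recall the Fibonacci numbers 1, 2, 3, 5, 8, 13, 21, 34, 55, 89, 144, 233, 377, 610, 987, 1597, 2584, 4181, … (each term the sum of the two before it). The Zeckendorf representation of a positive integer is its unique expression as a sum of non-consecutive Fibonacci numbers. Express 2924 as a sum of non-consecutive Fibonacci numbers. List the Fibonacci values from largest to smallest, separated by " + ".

2584 + 233 + 89 + 13 + 5

2924 − 2584 = 340
340 − 233 = 107
107 − 89 = 18
18 − 13 = 5
5 − 5 = 0
So 2924 = 2584 + 233 + 89 + 13 + 5, with no two terms consecutive in the sequence.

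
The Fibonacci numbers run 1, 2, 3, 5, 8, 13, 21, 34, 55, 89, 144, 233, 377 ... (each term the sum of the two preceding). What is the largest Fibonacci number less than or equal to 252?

233 ≤ 252 < 377, so the largest Fibonacci number not exceeding 252 is 233.

233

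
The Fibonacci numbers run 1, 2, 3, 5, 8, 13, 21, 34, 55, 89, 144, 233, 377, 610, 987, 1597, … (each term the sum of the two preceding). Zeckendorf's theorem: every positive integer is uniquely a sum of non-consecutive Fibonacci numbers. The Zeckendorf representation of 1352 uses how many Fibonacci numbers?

6

take 987 (≤ 1352); 1352 − 987 = 365
take 233 (≤ 365); 365 − 233 = 132
take 89 (≤ 132); 132 − 89 = 43
take 34 (≤ 43); 43 − 34 = 9
take 8 (≤ 9); 9 − 8 = 1
take 1 (≤ 1); 1 − 1 = 0
1352 = 987 + 233 + 89 + 34 + 8 + 1, which has 6 terms.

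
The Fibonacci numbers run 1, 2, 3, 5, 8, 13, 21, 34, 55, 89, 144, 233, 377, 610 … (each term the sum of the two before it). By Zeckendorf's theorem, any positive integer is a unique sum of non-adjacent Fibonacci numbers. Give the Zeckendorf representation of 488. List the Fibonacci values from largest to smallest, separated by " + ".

377 + 89 + 21 + 1

Greedily peel off the largest Fibonacci term at each step:
488: greatest Fibonacci not exceeding it is 377, leaving 111
111: greatest Fibonacci not exceeding it is 89, leaving 22
22: greatest Fibonacci not exceeding it is 21, leaving 1
1: greatest Fibonacci not exceeding it is 1, leaving 0
So 488 = 377 + 89 + 21 + 1, with no two terms consecutive in the sequence.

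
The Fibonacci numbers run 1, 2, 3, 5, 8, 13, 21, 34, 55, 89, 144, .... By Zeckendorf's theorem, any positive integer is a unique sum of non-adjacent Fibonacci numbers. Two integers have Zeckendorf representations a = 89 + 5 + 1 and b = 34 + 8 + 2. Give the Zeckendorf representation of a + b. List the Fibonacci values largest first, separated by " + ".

89 + 34 + 13 + 3

The two numbers are 95 and 44, so their sum is 139.
Repeatedly subtract the largest Fibonacci number that fits:
139: greatest Fibonacci not exceeding it is 89, leaving 50
50: greatest Fibonacci not exceeding it is 34, leaving 16
16: greatest Fibonacci not exceeding it is 13, leaving 3
3: greatest Fibonacci not exceeding it is 3, leaving 0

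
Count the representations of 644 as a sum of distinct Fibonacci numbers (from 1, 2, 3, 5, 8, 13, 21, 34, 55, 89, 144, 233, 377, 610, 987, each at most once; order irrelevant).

644 = 610+34 = 610+21+13 = 377+233+34 = 610+21+8+5 = 377+233+21+13 = … (10 more), for 15 in all.

15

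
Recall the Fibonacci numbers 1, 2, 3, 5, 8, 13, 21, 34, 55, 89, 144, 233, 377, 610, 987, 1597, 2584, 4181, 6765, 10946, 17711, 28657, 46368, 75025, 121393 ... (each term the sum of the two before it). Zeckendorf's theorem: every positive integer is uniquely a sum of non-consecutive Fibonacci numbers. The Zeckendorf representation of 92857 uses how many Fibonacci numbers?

6

Repeatedly subtract the largest Fibonacci number that fits:
75025 ≤ 92857 < 121393, so take 75025; remainder 17832
17711 ≤ 17832 < 28657, so take 17711; remainder 121
89 ≤ 121 < 144, so take 89; remainder 32
21 ≤ 32 < 34, so take 21; remainder 11
8 ≤ 11 < 13, so take 8; remainder 3
3 ≤ 3 < 5, so take 3; remainder 0
92857 = 75025 + 17711 + 89 + 21 + 8 + 3, which has 6 terms.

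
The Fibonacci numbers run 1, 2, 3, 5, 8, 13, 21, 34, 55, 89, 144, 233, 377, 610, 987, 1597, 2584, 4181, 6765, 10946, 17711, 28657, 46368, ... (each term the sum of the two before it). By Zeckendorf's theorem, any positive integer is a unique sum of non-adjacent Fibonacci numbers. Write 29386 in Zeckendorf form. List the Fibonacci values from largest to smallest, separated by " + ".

28657 + 610 + 89 + 21 + 8 + 1

29386: greatest Fibonacci not exceeding it is 28657, leaving 729
729: greatest Fibonacci not exceeding it is 610, leaving 119
119: greatest Fibonacci not exceeding it is 89, leaving 30
30: greatest Fibonacci not exceeding it is 21, leaving 9
9: greatest Fibonacci not exceeding it is 8, leaving 1
1: greatest Fibonacci not exceeding it is 1, leaving 0
So 29386 = 28657 + 610 + 89 + 21 + 8 + 1, with no two terms consecutive in the sequence.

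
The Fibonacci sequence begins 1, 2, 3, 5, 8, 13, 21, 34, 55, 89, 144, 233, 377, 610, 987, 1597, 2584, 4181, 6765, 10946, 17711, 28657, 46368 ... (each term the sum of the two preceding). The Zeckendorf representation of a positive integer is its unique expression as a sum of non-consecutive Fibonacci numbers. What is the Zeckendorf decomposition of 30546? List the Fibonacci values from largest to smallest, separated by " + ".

28657 + 1597 + 233 + 55 + 3 + 1

Repeatedly subtract the largest Fibonacci number that fits:
30546: greatest Fibonacci not exceeding it is 28657, leaving 1889
1889: greatest Fibonacci not exceeding it is 1597, leaving 292
292: greatest Fibonacci not exceeding it is 233, leaving 59
59: greatest Fibonacci not exceeding it is 55, leaving 4
4: greatest Fibonacci not exceeding it is 3, leaving 1
1: greatest Fibonacci not exceeding it is 1, leaving 0
So 30546 = 28657 + 1597 + 233 + 55 + 3 + 1, with no two terms consecutive in the sequence.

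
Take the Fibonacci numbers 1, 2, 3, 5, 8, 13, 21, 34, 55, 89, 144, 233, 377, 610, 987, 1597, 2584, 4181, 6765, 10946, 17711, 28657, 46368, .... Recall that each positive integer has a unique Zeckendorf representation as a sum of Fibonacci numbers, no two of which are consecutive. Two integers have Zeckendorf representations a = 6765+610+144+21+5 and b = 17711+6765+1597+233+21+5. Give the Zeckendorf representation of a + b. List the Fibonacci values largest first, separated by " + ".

The two numbers are 7545 and 26332, so their sum is 33877.
Greedy algorithm:
largest Fibonacci ≤ 33877 is 28657; 33877 − 28657 = 5220
largest Fibonacci ≤ 5220 is 4181; 5220 − 4181 = 1039
largest Fibonacci ≤ 1039 is 987; 1039 − 987 = 52
largest Fibonacci ≤ 52 is 34; 52 − 34 = 18
largest Fibonacci ≤ 18 is 13; 18 − 13 = 5
largest Fibonacci ≤ 5 is 5; 5 − 5 = 0

28657 + 4181 + 987 + 34 + 13 + 5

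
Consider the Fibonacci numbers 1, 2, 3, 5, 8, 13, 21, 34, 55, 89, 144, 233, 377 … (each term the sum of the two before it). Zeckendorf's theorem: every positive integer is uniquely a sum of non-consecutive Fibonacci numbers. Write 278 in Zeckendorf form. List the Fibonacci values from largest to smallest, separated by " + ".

233 + 34 + 8 + 3

233 ≤ 278 < 377, so take 233; remainder 45
34 ≤ 45 < 55, so take 34; remainder 11
8 ≤ 11 < 13, so take 8; remainder 3
3 ≤ 3 < 5, so take 3; remainder 0
So 278 = 233 + 34 + 8 + 3, with no two terms consecutive in the sequence.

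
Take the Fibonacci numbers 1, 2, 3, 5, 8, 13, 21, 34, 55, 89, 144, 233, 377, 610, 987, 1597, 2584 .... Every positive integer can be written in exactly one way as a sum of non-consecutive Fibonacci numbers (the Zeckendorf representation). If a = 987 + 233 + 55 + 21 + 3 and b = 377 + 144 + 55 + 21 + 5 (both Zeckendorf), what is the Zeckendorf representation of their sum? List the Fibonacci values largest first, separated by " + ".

1597 + 233 + 55 + 13 + 3

The two numbers are 1299 and 602, so their sum is 1901.
Greedily peel off the largest Fibonacci term at each step:
1901: greatest Fibonacci not exceeding it is 1597, leaving 304
304: greatest Fibonacci not exceeding it is 233, leaving 71
71: greatest Fibonacci not exceeding it is 55, leaving 16
16: greatest Fibonacci not exceeding it is 13, leaving 3
3: greatest Fibonacci not exceeding it is 3, leaving 0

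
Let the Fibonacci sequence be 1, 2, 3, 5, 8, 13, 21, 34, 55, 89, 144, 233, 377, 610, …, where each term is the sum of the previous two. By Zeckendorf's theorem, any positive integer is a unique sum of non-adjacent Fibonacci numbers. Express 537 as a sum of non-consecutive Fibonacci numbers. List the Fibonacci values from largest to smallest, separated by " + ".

537 − 377 = 160
160 − 144 = 16
16 − 13 = 3
3 − 3 = 0
So 537 = 377 + 144 + 13 + 3, with no two terms consecutive in the sequence.

377 + 144 + 13 + 3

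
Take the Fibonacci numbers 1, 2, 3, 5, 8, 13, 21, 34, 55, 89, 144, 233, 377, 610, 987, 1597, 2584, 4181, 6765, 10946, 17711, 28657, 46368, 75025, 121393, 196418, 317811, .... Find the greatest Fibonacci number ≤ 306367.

196418

196418 ≤ 306367 < 317811, so the largest Fibonacci number not exceeding 306367 is 196418.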